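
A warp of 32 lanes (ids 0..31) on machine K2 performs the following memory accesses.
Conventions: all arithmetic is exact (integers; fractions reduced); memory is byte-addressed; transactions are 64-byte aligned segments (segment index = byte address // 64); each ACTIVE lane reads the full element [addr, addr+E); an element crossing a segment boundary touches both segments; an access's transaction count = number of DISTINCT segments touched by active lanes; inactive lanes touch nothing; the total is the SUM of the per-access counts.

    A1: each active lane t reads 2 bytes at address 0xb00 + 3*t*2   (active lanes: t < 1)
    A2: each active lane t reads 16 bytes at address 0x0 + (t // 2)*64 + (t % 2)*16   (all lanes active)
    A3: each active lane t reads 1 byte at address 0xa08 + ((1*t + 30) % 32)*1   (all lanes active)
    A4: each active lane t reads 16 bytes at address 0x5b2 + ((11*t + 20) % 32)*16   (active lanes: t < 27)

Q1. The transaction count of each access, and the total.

A1: 1 transaction
A2: 16 transactions
A3: 1 transaction
A4: 9 transactions

Answer: 1,16,1,9; total 27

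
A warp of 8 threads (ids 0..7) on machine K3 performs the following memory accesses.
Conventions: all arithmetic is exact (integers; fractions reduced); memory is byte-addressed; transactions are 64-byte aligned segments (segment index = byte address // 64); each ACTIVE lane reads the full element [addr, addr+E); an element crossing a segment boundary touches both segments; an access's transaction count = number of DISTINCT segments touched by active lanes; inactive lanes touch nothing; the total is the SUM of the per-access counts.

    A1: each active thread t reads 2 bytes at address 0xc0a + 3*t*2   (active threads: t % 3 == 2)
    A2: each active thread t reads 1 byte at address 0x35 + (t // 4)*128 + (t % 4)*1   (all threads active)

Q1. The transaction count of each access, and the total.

A1: 1 transaction
A2: 2 transactions

Answer: 1,2; total 3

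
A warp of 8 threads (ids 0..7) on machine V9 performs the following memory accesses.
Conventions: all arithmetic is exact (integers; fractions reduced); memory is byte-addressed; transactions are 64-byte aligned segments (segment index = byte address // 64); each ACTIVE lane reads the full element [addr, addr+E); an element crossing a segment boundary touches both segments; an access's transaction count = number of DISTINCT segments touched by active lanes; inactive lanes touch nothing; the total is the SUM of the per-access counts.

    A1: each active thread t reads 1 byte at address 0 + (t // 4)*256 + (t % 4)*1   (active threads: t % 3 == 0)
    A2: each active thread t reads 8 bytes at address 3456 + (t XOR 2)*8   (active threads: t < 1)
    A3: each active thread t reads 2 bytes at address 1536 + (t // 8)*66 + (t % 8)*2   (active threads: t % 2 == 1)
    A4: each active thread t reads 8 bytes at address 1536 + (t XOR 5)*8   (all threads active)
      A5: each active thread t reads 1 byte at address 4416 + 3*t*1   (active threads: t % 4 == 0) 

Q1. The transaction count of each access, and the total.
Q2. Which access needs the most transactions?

A1: 2 transactions
A2: 1 transaction
A3: 1 transaction
A4: 1 transaction
A5: 1 transaction

Answer: 2,1,1,1,1; total 6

Answer: A1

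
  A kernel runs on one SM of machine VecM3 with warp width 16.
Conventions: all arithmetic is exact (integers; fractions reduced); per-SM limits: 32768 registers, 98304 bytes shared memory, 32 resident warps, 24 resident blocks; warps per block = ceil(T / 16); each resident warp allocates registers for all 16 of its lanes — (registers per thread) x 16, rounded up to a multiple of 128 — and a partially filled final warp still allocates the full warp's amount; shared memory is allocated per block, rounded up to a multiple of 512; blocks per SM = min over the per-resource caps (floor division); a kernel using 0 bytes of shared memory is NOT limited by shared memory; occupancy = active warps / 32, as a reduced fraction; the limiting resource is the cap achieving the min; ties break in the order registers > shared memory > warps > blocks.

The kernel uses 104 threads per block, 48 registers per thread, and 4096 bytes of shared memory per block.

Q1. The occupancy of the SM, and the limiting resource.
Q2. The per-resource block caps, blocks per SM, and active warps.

Answer: occupancy 7/8, limited by warps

registers: 6 blocks
shared memory: 24 blocks
warps: 4 blocks
blocks: 24 blocks

Answer: 4 blocks, 28 active warps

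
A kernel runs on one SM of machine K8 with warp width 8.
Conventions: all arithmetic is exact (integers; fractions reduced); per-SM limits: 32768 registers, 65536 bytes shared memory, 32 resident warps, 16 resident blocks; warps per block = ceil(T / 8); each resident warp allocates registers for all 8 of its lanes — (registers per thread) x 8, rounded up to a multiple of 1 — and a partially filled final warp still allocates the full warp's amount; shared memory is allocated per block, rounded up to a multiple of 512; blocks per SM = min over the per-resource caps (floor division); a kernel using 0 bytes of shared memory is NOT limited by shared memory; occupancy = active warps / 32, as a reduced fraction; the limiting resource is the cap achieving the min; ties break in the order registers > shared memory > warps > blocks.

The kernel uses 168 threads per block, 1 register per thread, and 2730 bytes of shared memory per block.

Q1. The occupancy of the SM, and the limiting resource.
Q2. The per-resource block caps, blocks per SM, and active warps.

Answer: occupancy 21/32, limited by warps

registers: 195 blocks
shared memory: 21 blocks
warps: 1 block
blocks: 16 blocks

Answer: 1 block, 21 active warps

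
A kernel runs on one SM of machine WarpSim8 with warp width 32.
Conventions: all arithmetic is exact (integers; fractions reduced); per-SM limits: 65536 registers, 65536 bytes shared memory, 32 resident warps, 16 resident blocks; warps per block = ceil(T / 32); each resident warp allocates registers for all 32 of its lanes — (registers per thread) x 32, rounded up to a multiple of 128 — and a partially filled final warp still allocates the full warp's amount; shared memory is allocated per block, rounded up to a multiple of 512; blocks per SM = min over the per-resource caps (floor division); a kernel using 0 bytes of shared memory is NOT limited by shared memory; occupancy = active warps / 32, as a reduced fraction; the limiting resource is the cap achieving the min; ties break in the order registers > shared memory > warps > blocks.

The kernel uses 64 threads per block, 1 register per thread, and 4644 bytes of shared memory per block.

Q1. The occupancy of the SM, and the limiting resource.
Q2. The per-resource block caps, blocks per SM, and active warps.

Answer: occupancy 3/4, limited by shared memory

registers: 256 blocks
shared memory: 12 blocks
warps: 16 blocks
blocks: 16 blocks

Answer: 12 blocks, 24 active warps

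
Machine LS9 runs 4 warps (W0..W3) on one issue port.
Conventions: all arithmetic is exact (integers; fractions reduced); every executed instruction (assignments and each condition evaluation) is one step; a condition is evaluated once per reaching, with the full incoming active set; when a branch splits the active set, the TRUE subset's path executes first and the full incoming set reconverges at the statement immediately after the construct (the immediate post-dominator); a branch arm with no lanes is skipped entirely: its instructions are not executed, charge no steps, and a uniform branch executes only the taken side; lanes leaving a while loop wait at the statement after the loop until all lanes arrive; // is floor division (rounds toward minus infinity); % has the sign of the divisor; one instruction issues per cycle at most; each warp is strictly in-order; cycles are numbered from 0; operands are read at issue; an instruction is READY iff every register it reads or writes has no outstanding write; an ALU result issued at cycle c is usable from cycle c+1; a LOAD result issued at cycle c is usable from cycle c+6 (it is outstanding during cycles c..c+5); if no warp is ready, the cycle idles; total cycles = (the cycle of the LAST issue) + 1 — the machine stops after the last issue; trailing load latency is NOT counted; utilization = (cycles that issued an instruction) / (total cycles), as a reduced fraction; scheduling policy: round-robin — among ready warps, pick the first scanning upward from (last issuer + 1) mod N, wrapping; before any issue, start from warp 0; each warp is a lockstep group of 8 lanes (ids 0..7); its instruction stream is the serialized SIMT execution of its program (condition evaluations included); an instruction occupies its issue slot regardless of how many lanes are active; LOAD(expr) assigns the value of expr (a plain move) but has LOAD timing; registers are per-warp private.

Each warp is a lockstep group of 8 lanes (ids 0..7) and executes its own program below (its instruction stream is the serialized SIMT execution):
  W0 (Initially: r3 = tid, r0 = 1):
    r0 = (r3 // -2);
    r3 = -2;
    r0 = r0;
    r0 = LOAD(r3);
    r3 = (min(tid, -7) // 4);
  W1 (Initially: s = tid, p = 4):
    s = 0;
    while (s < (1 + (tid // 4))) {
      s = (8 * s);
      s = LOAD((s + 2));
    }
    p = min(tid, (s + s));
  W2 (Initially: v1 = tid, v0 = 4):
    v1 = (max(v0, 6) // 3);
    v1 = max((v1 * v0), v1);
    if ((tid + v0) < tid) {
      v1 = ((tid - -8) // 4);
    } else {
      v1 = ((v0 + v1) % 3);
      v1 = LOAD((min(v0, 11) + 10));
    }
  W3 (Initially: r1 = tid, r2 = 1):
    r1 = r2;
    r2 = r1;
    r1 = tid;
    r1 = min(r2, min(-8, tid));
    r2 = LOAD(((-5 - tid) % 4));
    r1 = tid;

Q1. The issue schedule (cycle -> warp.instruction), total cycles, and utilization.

cycle 0: W0.I0
cycle 1: W1.I0
cycle 2: W2.I0
cycle 3: W3.I0
cycle 4: W0.I1
cycle 5: W1.I1
cycle 6: W2.I1
cycle 7: W3.I1
cycle 8: W0.I2
cycle 9: W1.I2
cycle 10: W2.I2
cycle 11: W3.I2
cycle 12: W0.I3
cycle 13: W1.I3
cycle 14: W2.I3
cycle 15: W3.I3
cycle 16: W0.I4
cycle 17: W2.I4
cycle 18: W3.I4
cycle 19: W1.I4
cycle 20: W3.I5
cycle 21: W1.I5

Answer: 22 cycles, utilization 1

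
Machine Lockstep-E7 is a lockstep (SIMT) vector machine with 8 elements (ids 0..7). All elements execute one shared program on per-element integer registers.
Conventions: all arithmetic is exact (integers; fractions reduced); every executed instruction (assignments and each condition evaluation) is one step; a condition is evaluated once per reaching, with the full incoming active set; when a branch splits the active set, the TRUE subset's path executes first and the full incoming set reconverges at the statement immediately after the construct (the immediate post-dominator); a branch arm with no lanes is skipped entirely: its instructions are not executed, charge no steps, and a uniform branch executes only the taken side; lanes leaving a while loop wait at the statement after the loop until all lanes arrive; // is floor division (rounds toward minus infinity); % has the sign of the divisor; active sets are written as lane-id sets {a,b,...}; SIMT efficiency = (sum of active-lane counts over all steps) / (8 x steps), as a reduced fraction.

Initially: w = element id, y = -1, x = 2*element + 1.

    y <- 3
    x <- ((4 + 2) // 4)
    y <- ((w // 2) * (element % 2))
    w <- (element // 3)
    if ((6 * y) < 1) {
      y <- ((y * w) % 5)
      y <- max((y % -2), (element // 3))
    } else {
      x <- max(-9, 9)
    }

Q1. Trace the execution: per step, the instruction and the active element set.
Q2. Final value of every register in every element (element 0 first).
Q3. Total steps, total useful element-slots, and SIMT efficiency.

step 0: y <- 3                       {0,1,2,3,4,5,6,7}
step 1: x <- ((4 + 2) // 4)          {0,1,2,3,4,5,6,7}
step 2: y <- ((w // 2) * (element % 2)) {0,1,2,3,4,5,6,7}
step 3: w <- (element // 3)          {0,1,2,3,4,5,6,7}
step 4: eval ((6 * y) < 1)           {0,1,2,3,4,5,6,7}
step 5: y <- ((y * w) % 5)           {0,1,2,4,6}
step 6: y <- max((y % -2), (element // 3)) {0,1,2,4,6}
step 7: x <- max(-9, 9)              {3,5,7}

Answer: 8 steps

w: 0,0,0,1,1,1,2,2
y: 0,0,0,1,1,2,2,3
x: 1,1,1,9,1,9,1,9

steps = 8; useful = 53; efficiency = 53/64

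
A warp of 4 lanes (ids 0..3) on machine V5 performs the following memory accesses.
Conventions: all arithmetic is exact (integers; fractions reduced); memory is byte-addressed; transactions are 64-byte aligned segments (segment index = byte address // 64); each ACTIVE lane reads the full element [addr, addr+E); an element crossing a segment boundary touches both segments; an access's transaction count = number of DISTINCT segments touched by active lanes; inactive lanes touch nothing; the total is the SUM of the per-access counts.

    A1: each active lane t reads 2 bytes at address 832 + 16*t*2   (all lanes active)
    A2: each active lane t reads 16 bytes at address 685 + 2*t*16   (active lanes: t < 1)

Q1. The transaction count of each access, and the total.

A1: 2 transactions
A2: 1 transaction

Answer: 2,1; total 3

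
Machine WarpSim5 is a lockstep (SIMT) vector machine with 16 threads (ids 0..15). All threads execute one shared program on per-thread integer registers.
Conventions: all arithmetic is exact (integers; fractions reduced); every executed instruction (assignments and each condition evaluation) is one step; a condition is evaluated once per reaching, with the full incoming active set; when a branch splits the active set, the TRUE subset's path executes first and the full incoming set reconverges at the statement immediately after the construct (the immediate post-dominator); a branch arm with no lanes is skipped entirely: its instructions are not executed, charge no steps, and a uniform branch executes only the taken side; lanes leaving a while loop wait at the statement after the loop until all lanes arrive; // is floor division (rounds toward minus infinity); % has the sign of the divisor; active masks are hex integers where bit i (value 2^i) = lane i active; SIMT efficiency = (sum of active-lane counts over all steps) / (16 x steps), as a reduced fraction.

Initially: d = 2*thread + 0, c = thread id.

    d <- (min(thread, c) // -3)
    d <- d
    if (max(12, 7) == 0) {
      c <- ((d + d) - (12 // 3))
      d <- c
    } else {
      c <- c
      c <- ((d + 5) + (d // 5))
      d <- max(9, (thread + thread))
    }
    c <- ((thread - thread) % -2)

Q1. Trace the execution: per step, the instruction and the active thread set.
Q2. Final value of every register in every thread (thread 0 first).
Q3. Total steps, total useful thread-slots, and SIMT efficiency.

step 0: d <- (min(thread, c) // -3)  0xffff
step 1: d <- d                       0xffff
step 2: eval (max(12, 7) == 0)       0xffff
step 3: c <- c                       0xffff
step 4: c <- ((d + 5) + (d // 5))    0xffff
step 5: d <- max(9, (thread + thread)) 0xffff
step 6: c <- ((thread - thread) % -2) 0xffff

Answer: 7 steps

d: 9,9,9,9,9,10,12,14,16,18,20,22,24,26,28,30
c: 0,0,0,0,0,0,0,0,0,0,0,0,0,0,0,0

steps = 7; useful = 112; efficiency = 112/112 = 1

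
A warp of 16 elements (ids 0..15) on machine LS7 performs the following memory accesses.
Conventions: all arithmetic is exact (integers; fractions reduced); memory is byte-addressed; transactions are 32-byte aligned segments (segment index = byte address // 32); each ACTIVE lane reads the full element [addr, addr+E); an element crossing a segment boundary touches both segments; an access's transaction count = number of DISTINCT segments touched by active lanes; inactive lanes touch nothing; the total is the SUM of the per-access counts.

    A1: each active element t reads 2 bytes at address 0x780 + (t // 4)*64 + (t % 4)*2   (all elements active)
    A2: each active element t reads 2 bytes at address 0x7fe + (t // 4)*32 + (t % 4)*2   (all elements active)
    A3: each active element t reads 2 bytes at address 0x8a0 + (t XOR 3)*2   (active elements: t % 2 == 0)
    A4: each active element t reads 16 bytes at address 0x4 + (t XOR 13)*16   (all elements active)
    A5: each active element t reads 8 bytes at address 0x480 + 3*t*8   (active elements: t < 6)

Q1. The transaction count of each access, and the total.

A1: 4 transactions
A2: 5 transactions
A3: 1 transaction
A4: 9 transactions
A5: 4 transactions

Answer: 4,5,1,9,4; total 23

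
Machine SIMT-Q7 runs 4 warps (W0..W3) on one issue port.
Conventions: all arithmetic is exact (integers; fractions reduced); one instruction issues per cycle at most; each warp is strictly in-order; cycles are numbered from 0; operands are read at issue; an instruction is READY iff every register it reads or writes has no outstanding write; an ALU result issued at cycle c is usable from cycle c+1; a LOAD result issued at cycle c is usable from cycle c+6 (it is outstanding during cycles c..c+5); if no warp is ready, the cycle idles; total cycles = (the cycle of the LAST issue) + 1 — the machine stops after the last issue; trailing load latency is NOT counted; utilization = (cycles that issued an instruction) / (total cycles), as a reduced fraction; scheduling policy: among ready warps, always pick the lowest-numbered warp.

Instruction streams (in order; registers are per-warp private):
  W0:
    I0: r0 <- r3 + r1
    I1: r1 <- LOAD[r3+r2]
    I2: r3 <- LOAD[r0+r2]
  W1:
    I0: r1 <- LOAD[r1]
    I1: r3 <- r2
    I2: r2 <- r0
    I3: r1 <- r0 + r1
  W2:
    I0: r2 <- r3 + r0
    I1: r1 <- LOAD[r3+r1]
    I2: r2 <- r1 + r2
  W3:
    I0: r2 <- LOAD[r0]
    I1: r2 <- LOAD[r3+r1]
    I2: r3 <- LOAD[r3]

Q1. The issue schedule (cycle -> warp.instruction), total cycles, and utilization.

cycle 0: W0.I0
cycle 1: W0.I1
cycle 2: W0.I2
cycle 3: W1.I0
cycle 4: W1.I1
cycle 5: W1.I2
cycle 6: W2.I0
cycle 7: W2.I1
cycle 8: W3.I0
cycle 9: W1.I3
cycle 10: idle
cycle 11: idle
cycle 12: idle
cycle 13: W2.I2
cycle 14: W3.I1
cycle 15: W3.I2

Answer: 16 cycles, utilization 13/16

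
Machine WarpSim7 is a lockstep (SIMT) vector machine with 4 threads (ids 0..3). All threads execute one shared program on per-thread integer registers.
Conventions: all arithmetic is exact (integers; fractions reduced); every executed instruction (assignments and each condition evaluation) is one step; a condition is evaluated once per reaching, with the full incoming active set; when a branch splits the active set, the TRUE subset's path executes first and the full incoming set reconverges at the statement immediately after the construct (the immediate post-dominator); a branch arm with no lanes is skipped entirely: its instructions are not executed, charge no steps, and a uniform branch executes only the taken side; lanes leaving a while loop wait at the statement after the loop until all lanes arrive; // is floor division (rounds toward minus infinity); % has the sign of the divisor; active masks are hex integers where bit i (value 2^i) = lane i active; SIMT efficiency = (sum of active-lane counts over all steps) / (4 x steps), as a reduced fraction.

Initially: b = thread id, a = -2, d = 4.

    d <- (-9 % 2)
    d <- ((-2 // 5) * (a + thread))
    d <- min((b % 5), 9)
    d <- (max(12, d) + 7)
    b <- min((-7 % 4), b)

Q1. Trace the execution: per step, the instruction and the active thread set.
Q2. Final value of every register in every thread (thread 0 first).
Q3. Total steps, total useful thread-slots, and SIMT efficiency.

step 0: d <- (-9 % 2)                0xf
step 1: d <- ((-2 // 5) * (a + thread)) 0xf
step 2: d <- min((b % 5), 9)         0xf
step 3: d <- (max(12, d) + 7)        0xf
step 4: b <- min((-7 % 4), b)        0xf

Answer: 5 steps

b: 0,1,1,1
a: -2,-2,-2,-2
d: 19,19,19,19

steps = 5; useful = 20; efficiency = 20/20 = 1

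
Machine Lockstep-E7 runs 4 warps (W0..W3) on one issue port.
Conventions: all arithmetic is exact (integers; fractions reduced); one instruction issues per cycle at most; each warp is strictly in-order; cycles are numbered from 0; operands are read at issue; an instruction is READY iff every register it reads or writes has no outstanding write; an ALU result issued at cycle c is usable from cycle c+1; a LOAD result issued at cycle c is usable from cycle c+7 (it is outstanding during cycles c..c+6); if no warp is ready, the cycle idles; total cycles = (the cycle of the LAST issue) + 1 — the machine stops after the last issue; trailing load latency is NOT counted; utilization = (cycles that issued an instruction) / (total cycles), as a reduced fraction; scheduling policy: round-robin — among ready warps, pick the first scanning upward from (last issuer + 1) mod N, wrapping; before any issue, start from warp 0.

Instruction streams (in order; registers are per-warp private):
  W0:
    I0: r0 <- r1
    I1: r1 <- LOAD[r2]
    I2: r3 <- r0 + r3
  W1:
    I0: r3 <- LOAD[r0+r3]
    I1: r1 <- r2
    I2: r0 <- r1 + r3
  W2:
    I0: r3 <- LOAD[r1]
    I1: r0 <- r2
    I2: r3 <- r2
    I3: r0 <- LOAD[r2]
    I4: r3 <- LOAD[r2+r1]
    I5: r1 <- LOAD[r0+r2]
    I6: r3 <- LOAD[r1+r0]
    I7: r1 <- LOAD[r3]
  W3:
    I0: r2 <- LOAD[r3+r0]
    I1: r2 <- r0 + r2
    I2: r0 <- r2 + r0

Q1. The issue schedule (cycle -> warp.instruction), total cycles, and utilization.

cycle 0: W0.I0
cycle 1: W1.I0
cycle 2: W2.I0
cycle 3: W3.I0
cycle 4: W0.I1
cycle 5: W1.I1
cycle 6: W2.I1
cycle 7: W0.I2
cycle 8: W1.I2
cycle 9: W2.I2
cycle 10: W3.I1
cycle 11: W2.I3
cycle 12: W3.I2
cycle 13: W2.I4
cycle 14: idle
cycle 15: idle
cycle 16: idle
cycle 17: idle
cycle 18: W2.I5
cycle 19: idle
cycle 20: idle
cycle 21: idle
cycle 22: idle
cycle 23: idle
cycle 24: idle
cycle 25: W2.I6
cycle 26: idle
cycle 27: idle
cycle 28: idle
cycle 29: idle
cycle 30: idle
cycle 31: idle
cycle 32: W2.I7

Answer: 33 cycles, utilization 17/33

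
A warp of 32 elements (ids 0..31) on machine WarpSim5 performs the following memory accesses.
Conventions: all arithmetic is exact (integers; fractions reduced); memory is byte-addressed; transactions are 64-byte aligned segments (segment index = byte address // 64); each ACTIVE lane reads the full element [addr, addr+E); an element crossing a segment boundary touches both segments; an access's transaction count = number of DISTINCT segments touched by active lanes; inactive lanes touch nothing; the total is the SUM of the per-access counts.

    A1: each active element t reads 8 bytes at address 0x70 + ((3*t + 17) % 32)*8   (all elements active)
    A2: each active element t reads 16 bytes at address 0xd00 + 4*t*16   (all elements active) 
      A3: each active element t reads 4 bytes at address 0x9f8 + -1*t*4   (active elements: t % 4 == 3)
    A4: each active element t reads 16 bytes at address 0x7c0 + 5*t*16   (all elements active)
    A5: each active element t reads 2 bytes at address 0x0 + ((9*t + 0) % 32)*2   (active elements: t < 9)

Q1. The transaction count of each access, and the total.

A1: 5 transactions
A2: 32 transactions
A3: 3 transactions
A4: 32 transactions
A5: 1 transaction

Answer: 5,32,3,32,1; total 73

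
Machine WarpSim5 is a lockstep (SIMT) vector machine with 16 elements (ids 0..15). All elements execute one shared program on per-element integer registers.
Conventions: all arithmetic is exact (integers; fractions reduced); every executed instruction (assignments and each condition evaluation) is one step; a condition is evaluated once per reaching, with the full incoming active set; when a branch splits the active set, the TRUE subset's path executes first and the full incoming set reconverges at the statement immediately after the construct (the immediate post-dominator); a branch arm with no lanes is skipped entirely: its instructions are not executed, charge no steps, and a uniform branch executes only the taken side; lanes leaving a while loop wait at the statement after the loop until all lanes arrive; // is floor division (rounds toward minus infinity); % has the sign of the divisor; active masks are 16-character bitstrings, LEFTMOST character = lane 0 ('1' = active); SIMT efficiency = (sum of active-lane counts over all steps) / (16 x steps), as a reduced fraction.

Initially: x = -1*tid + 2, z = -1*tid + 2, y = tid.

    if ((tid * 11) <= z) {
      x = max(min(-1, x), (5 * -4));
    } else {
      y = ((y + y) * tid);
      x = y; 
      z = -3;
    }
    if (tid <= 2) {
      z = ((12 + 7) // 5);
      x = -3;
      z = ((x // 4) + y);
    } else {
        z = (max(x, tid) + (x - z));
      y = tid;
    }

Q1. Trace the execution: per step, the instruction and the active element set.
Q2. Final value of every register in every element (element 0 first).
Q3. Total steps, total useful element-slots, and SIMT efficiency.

step 0: eval ((tid * 11) <= z)       1111111111111111
step 1: x <- max(min(-1, x), (5 * -4)) 1000000000000000
step 2: y <- ((y + y) * tid)         0111111111111111
step 3: x <- y                       0111111111111111
step 4: z <- -3                      0111111111111111
step 5: eval (tid <= 2)              1111111111111111
step 6: z <- ((12 + 7) // 5)         1110000000000000
step 7: x <- -3                      1110000000000000
step 8: z <- ((x // 4) + y)          1110000000000000
step 9: z <- (max(x, tid) + (x - z)) 0001111111111111
step 10: y <- tid                     0001111111111111

Answer: 11 steps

x: -3,-3,-3,18,32,50,72,98,128,162,200,242,288,338,392,450
z: -1,1,7,39,67,103,147,199,259,327,403,487,579,679,787,903
y: 0,2,8,3,4,5,6,7,8,9,10,11,12,13,14,15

steps = 11; useful = 113; efficiency = 113/176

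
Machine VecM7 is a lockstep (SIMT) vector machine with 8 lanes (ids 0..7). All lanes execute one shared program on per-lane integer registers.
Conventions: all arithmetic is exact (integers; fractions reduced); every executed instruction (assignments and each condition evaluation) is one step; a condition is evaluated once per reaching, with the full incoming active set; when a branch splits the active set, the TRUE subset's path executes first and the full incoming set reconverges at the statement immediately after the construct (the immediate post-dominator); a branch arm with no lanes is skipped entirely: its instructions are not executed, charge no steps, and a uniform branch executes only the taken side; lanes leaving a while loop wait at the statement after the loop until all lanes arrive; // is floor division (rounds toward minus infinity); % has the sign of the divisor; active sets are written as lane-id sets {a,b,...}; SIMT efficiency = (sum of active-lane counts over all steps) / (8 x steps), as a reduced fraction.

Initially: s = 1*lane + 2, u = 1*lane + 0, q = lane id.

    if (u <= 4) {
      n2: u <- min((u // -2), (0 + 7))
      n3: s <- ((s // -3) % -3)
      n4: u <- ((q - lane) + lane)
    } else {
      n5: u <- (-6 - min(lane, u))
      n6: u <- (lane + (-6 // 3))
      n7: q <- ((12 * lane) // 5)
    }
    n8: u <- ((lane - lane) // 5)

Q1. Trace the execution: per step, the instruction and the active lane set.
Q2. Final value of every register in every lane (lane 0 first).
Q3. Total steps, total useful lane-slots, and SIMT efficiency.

step 0: eval (u <= 4)                {0,1,2,3,4,5,6,7}
step 1: u <- min((u // -2), (0 + 7)) {0,1,2,3,4}
step 2: s <- ((s // -3) % -3)        {0,1,2,3,4}
step 3: u <- ((q - lane) + lane)     {0,1,2,3,4}
step 4: u <- (-6 - min(lane, u))     {5,6,7}
step 5: u <- (lane + (-6 // 3))      {5,6,7}
step 6: q <- ((12 * lane) // 5)      {5,6,7}
step 7: u <- ((lane - lane) // 5)    {0,1,2,3,4,5,6,7}

Answer: 8 steps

s: -1,-1,-2,-2,-2,7,8,9
u: 0,0,0,0,0,0,0,0
q: 0,1,2,3,4,12,14,16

steps = 8; useful = 40; efficiency = 40/64 = 5/8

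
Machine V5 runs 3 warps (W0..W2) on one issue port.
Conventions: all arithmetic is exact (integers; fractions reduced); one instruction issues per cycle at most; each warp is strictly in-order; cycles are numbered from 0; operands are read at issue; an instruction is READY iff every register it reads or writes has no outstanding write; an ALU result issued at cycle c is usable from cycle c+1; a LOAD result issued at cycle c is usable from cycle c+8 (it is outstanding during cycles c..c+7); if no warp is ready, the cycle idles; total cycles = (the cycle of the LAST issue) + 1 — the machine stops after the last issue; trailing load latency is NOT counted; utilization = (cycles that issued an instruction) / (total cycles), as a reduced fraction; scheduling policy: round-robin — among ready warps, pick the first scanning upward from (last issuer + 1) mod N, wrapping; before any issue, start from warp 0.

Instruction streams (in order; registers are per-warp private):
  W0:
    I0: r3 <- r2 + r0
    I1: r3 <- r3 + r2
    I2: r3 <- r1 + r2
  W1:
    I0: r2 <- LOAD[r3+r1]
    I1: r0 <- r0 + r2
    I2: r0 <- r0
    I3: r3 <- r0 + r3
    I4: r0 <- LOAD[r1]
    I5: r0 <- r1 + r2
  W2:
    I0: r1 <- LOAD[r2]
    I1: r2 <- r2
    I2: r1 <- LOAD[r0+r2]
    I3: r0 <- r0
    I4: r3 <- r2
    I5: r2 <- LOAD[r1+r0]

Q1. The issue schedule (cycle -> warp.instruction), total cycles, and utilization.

cycle 0: W0.I0
cycle 1: W1.I0
cycle 2: W2.I0
cycle 3: W0.I1
cycle 4: W2.I1
cycle 5: W0.I2
cycle 6: idle
cycle 7: idle
cycle 8: idle
cycle 9: W1.I1
cycle 10: W2.I2
cycle 11: W1.I2
cycle 12: W2.I3
cycle 13: W1.I3
cycle 14: W2.I4
cycle 15: W1.I4
cycle 16: idle
cycle 17: idle
cycle 18: W2.I5
cycle 19: idle
cycle 20: idle
cycle 21: idle
cycle 22: idle
cycle 23: W1.I5

Answer: 24 cycles, utilization 5/8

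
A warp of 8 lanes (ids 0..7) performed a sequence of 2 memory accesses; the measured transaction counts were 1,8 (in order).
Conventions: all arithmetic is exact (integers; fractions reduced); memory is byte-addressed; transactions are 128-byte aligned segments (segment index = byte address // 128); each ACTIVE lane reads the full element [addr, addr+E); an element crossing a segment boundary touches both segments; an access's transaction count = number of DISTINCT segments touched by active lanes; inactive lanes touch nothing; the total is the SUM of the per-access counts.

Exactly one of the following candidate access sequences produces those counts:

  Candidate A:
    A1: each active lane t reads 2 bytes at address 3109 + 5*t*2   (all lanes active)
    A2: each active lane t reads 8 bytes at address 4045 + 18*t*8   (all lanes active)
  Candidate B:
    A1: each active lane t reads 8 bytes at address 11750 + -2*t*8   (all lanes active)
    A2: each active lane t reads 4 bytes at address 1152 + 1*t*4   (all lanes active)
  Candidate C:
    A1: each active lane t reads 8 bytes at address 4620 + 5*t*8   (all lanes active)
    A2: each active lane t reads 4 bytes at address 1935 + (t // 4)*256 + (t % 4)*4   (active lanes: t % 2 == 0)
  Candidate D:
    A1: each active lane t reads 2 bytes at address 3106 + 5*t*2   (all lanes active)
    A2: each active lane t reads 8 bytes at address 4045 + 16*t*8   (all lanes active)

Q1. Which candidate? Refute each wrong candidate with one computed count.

A: A2 gives 9 transactions, not 8
B: A1 gives 2 transactions, not 1
C: A1 gives 3 transactions, not 1
D: all counts match (1,8)

Answer: D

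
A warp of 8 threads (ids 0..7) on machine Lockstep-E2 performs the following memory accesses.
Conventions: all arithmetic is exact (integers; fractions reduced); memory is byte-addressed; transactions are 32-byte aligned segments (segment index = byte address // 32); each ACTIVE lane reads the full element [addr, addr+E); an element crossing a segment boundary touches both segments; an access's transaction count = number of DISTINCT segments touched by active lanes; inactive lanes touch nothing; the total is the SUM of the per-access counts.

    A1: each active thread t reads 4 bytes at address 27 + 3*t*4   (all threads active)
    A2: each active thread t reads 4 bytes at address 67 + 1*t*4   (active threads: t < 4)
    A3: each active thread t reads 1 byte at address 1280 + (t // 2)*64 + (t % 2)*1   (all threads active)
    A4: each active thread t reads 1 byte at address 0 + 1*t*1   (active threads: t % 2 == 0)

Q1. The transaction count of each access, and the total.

A1: 4 transactions
A2: 1 transaction
A3: 4 transactions
A4: 1 transaction

Answer: 4,1,4,1; total 10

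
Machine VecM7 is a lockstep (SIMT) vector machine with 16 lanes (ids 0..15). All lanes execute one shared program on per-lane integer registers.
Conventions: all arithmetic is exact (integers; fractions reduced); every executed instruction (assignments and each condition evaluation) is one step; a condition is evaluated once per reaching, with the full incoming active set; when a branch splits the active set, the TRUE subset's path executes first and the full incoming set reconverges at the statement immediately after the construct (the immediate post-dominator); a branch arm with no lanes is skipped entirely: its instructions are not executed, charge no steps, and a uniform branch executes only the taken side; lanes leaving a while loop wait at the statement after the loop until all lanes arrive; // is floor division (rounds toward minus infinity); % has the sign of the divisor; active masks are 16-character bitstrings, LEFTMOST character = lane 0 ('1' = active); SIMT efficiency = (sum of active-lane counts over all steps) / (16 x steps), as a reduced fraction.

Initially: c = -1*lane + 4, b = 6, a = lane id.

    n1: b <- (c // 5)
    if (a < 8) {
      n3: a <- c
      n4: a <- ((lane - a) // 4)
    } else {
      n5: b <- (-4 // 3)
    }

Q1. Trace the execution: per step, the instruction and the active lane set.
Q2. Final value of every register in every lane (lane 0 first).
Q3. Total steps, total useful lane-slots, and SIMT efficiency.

step 0: b <- (c // 5)                1111111111111111
step 1: eval (a < 8)                 1111111111111111
step 2: a <- c                       1111111100000000
step 3: a <- ((lane - a) // 4)       1111111100000000
step 4: b <- (-4 // 3)               0000000011111111

Answer: 5 steps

c: 4,3,2,1,0,-1,-2,-3,-4,-5,-6,-7,-8,-9,-10,-11
b: 0,0,0,0,0,-1,-1,-1,-2,-2,-2,-2,-2,-2,-2,-2
a: -1,-1,0,0,1,1,2,2,8,9,10,11,12,13,14,15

steps = 5; useful = 56; efficiency = 56/80 = 7/10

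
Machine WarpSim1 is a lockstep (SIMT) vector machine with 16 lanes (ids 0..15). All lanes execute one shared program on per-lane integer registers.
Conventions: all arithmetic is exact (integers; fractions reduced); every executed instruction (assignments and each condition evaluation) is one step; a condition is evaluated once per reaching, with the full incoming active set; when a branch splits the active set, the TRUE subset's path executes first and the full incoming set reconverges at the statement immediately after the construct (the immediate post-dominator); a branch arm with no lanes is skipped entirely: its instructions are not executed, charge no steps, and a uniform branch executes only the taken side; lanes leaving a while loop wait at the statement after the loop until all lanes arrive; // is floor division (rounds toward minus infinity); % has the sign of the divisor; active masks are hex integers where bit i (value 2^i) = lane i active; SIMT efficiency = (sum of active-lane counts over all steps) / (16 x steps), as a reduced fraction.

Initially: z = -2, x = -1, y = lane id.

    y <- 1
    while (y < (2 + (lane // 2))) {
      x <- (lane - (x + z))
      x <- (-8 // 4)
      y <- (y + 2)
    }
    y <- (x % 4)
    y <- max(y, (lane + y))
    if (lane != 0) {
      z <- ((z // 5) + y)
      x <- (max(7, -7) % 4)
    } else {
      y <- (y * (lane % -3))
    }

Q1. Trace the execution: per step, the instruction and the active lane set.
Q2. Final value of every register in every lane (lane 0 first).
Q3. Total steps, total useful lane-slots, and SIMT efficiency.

step 0: y <- 1                       0xffff
step 1: eval (y < (2 + (lane // 2))) 0xffff
step 2: x <- (lane - (x + z))        0xffff
step 3: x <- (-8 // 4)               0xffff
step 4: y <- (y + 2)                 0xffff
step 5: eval (y < (2 + (lane // 2))) 0xffff
step 6: x <- (lane - (x + z))        0xfff0
step 7: x <- (-8 // 4)               0xfff0
step 8: y <- (y + 2)                 0xfff0
step 9: eval (y < (2 + (lane // 2))) 0xfff0
step 10: x <- (lane - (x + z))        0xff00
step 11: x <- (-8 // 4)               0xff00
step 12: y <- (y + 2)                 0xff00
step 13: eval (y < (2 + (lane // 2))) 0xff00
step 14: x <- (lane - (x + z))        0xf000
step 15: x <- (-8 // 4)               0xf000
step 16: y <- (y + 2)                 0xf000
step 17: eval (y < (2 + (lane // 2))) 0xf000
step 18: y <- (x % 4)                 0xffff
step 19: y <- max(y, (lane + y))      0xffff
step 20: eval (lane != 0)             0xffff
step 21: z <- ((z // 5) + y)          0xfffe
step 22: x <- (max(7, -7) % 4)        0xfffe
step 23: y <- (y * (lane % -3))       0x0001

Answer: 24 steps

z: -2,2,3,4,5,6,7,8,9,10,11,12,13,14,15,16
x: -2,3,3,3,3,3,3,3,3,3,3,3,3,3,3,3
y: 0,3,4,5,6,7,8,9,10,11,12,13,14,15,16,17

steps = 24; useful = 271; efficiency = 271/384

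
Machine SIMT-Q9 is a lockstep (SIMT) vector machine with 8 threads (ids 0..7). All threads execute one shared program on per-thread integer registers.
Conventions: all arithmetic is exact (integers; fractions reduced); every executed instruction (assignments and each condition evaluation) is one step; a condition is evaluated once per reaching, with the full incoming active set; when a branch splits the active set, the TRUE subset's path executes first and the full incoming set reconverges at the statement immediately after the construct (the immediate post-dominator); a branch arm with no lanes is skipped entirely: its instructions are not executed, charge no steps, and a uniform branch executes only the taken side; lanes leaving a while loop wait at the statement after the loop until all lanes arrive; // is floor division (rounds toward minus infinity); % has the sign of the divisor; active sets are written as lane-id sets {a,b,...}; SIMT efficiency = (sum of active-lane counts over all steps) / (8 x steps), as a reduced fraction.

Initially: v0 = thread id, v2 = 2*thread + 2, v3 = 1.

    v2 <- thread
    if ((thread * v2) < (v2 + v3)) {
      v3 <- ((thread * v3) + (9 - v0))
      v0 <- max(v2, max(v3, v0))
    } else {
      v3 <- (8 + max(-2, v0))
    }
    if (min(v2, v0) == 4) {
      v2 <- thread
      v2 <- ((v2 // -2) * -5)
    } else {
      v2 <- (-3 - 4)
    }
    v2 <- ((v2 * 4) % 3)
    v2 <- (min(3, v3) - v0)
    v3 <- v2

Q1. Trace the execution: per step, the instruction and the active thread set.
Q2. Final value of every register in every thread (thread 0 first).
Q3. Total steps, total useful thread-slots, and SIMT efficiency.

step 0: v2 <- thread                 {0,1,2,3,4,5,6,7}
step 1: eval ((thread * v2) < (v2 + v3)) {0,1,2,3,4,5,6,7}
step 2: v3 <- ((thread * v3) + (9 - v0)) {0,1}
step 3: v0 <- max(v2, max(v3, v0))   {0,1}
step 4: v3 <- (8 + max(-2, v0))      {2,3,4,5,6,7}
step 5: eval (min(v2, v0) == 4)      {0,1,2,3,4,5,6,7}
step 6: v2 <- thread                 {4}
step 7: v2 <- ((v2 // -2) * -5)      {4}
step 8: v2 <- (-3 - 4)               {0,1,2,3,5,6,7}
step 9: v2 <- ((v2 * 4) % 3)         {0,1,2,3,4,5,6,7}
step 10: v2 <- (min(3, v3) - v0)      {0,1,2,3,4,5,6,7}
step 11: v3 <- v2                     {0,1,2,3,4,5,6,7}

Answer: 12 steps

v0: 9,9,2,3,4,5,6,7
v2: -6,-6,1,0,-1,-2,-3,-4
v3: -6,-6,1,0,-1,-2,-3,-4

steps = 12; useful = 67; efficiency = 67/96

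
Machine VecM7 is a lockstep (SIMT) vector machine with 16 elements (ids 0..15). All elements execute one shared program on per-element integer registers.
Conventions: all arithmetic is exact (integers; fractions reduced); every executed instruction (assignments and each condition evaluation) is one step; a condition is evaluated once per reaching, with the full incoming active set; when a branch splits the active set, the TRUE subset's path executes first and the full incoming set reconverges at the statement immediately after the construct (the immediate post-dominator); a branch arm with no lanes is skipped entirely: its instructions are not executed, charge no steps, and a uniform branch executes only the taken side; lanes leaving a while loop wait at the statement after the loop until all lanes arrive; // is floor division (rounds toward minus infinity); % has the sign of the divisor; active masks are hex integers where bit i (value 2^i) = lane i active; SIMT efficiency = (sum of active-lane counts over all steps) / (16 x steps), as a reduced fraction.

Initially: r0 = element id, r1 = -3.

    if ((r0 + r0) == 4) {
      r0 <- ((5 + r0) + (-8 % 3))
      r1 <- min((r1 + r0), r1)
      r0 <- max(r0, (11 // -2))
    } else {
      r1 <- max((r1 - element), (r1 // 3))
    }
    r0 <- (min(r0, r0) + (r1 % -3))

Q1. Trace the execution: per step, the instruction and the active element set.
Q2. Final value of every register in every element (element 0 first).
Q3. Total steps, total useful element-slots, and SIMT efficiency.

step 0: eval ((r0 + r0) == 4)        0xffff
step 1: r0 <- ((5 + r0) + (-8 % 3))  0x0004
step 2: r1 <- min((r1 + r0), r1)     0x0004
step 3: r0 <- max(r0, (11 // -2))    0x0004
step 4: r1 <- max((r1 - element), (r1 // 3)) 0xfffb
step 5: r0 <- (min(r0, r0) + (r1 % -3)) 0xffff

Answer: 6 steps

r0: -1,0,8,2,3,4,5,6,7,8,9,10,11,12,13,14
r1: -1,-1,-3,-1,-1,-1,-1,-1,-1,-1,-1,-1,-1,-1,-1,-1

steps = 6; useful = 50; efficiency = 50/96 = 25/48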